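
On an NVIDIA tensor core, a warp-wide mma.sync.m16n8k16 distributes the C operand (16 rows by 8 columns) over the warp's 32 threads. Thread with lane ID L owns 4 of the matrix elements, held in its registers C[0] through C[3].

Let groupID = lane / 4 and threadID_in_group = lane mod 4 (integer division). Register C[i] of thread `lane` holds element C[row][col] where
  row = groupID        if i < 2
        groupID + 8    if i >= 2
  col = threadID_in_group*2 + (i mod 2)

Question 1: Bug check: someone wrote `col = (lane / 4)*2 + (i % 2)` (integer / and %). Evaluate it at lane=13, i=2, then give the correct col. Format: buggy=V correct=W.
buggy=6 correct=2

`(lane / 4)*2 + (i % 2)`[13,2]⇒6
L=13⇒gr=13>>2=3, th=13&3=1
[2]⇒row 3+8=11  col 1·2+0=2
col: 6 vs 2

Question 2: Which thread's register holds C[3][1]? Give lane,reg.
r=3⇒gr=3,Rb=0  c=1⇒th=0,odd=1
L=3*4+0=12  i=0*2+1=1

12,1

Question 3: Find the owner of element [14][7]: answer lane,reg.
r=14⇒gr=6,Rb=1  c=7⇒th=3,odd=1
L=6*4+3=27  i=1*2+1=3

27,3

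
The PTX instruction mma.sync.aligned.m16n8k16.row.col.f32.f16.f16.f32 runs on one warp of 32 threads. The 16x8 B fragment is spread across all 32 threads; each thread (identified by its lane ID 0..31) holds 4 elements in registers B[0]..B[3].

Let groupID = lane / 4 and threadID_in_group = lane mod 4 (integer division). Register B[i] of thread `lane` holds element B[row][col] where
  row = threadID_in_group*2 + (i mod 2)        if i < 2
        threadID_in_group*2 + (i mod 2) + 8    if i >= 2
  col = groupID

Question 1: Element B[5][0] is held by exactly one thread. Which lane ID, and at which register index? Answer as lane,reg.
2,1

c=0→G=0  r=5→rhi=0,T=2,p=1
L=0*4+2=2  i=0*2+1=1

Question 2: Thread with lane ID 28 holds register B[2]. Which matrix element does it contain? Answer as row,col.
8,7

lane 28: grp=7 (28/4), tig=0 (28%4)
i=2: r=0*2+0+8=8, c=grp=7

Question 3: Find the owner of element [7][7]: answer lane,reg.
31,1

c=7->g=7  r=7->rb=0,t=3,b0=1
L=7*4+3=31  i=0*2+1=1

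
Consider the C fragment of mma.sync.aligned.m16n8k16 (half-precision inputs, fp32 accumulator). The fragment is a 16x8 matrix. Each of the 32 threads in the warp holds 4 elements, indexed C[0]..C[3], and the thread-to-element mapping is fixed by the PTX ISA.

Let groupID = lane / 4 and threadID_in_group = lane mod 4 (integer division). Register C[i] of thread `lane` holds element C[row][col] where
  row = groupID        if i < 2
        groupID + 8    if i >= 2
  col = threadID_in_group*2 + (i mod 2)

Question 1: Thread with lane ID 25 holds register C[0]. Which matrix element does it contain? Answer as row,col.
25: g=6,t=1
[0] (6+0,1*2+0) = (6,2)

6,2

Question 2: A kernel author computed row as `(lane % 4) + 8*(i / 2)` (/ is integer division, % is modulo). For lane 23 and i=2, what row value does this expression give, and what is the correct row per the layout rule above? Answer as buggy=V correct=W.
buggy=11 correct=13

`(lane % 4) + 8*(i / 2)`[23,2]→11
L=23→G=23>>2=5, T=23&3=3
[2]→row 5+8=13  col 3·2+0=6
row: 11 vs 13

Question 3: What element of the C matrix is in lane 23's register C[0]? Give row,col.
L=23->gid=23>>2=5, tid=23&3=3
[0]->row 5+0=5  col 3·2+0=6

5,6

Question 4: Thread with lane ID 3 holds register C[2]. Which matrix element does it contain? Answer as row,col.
3: gr=0,th=3
[2] (0+8,3*2+0) = (8,6)

8,6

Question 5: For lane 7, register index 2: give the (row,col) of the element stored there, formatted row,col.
9,6

7: g=1,t=3
[2] (1+8,3*2+0) = (9,6)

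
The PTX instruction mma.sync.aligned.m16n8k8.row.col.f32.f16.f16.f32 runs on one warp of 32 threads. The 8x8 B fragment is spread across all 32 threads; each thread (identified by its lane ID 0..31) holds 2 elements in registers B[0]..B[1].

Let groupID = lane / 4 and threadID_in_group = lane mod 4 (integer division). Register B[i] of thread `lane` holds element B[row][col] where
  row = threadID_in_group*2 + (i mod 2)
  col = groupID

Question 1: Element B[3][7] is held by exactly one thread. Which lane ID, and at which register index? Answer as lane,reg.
c=7⇒gr=7  r=3⇒th=1,odd=1
L=7*4+1=29  i=1=1

29,1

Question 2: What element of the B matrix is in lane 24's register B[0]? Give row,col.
24: gr=6,th=0
[0] (0*2+0,6) = (0,6)

0,6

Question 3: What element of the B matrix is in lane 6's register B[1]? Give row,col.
L=6⇒gr=6>>2=1, th=6&3=2
[1]⇒row 2·2+1=5  col gr=1

5,1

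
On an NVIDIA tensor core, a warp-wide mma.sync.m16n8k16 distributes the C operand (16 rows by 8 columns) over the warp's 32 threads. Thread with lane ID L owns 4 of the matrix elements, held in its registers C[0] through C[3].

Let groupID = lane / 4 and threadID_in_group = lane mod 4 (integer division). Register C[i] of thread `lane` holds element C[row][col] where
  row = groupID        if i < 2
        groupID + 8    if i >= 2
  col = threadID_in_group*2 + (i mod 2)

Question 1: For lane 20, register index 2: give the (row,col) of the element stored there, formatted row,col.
13,0

20: grp=5,tig=0
[2] (5+8,0*2+0) = (13,0)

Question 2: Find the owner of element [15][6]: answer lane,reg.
31,2

r:15=>grp=7,rB=1  c:6=>tig=3,lo=0
L=7*4+3=31  i=1*2+0=2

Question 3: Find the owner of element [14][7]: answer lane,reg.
r=14⇒gr=6,Rb=1  c=7⇒th=3,odd=1
L=6*4+3=27  i=1*2+1=3

27,3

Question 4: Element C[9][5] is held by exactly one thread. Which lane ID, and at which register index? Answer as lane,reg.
6,3

r=9→G=1,rhi=1  c=5→T=2,p=1
L=1*4+2=6  i=1*2+1=3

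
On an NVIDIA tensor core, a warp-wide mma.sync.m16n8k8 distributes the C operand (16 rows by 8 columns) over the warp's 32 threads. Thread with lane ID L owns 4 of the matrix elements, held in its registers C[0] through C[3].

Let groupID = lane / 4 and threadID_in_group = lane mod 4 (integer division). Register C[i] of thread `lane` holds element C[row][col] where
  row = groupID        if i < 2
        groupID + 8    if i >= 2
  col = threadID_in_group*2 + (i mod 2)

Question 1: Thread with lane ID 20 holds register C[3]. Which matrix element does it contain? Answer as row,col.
13,1

20: gid=5,tid=0
[3] (5+8,0*2+1) = (13,1)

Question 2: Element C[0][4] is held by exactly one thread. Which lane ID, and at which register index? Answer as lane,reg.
r:0=>grp=0,rB=0  c:4=>tig=2,lo=0
L=0*4+2=2  i=0*2+0=0

2,0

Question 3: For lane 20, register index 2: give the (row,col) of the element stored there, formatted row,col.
20: gr=5,th=0
[2] (5+8,0*2+0) = (13,0)

13,0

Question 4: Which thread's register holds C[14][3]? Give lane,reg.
25,3

r=14->g=6,rb=1  c=3->t=1,b0=1
L=6*4+1=25  i=1*2+1=3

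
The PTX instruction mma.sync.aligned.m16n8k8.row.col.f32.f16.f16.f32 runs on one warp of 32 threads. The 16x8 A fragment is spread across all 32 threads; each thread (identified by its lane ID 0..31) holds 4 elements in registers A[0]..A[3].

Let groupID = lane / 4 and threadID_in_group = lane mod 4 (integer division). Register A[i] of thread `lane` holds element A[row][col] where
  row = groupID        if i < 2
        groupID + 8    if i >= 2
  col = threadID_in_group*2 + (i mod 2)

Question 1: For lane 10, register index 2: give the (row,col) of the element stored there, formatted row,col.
L=10->g=10>>2=2, t=10&3=2
[2]->row 2+8=10  col 2·2+0=4

10,4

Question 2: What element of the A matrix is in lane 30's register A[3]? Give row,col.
L=30→G=30>>2=7, T=30&3=2
[3]→row 7+8=15  col 2·2+1=5

15,5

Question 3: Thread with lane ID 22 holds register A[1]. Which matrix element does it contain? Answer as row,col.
5,5

lane 22->22/4=5, 22 mod 4=2
i=1  r:5+0->5  c:2·2+1->5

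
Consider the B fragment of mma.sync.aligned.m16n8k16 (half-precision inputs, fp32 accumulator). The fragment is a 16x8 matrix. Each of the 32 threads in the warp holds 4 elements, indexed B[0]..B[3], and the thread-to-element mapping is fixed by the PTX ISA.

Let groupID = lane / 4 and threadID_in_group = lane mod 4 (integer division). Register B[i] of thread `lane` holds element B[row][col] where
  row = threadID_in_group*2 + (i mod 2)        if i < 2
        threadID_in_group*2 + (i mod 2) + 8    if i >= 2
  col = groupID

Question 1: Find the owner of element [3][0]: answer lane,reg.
1,1

c: 0->gid=0  r: 3->r8=0,tid=1,i&1=1
L=0*4+1=1  i=0*2+1=1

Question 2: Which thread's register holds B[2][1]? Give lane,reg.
c: 1->gid=1  r: 2->r8=0,tid=1,i&1=0
L=1*4+1=5  i=0*2+0=0

5,0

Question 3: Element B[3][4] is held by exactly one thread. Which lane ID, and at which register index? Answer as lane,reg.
c: 4->gid=4  r: 3->r8=0,tid=1,i&1=1
L=4*4+1=17  i=0*2+1=1

17,1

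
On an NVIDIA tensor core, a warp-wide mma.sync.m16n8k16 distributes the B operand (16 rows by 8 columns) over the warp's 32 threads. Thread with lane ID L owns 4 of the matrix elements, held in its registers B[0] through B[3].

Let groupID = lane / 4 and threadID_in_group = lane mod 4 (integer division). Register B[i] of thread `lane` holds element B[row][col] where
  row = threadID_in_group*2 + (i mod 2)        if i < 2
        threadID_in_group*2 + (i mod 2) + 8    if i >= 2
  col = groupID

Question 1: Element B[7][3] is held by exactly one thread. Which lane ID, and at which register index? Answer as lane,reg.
15,1

c=3->g=3  r=7->rb=0,t=3,b0=1
L=3*4+3=15  i=0*2+1=1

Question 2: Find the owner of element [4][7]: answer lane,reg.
30,0

c=7->g=7  r=4->rb=0,t=2,b0=0
L=7*4+2=30  i=0*2+0=0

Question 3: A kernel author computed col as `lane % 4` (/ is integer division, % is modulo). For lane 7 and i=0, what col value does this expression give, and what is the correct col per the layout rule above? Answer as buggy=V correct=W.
buggy=3 correct=1

`lane % 4`[7,0]=>3
lane 7: grp=1 (7/4), tig=3 (7%4)
i=0: r=3*2+0+0=6, c=grp=1
col: 3 vs 1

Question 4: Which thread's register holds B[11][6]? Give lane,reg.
c:6=>grp=6  r:11=>rB=1,tig=1,lo=1
L=6*4+1=25  i=1*2+1=3

25,3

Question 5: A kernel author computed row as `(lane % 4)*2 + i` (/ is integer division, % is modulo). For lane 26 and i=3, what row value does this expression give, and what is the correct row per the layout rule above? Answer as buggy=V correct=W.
`(lane % 4)*2 + i`[26,3]→7
lane 26: G=6 (26/4), T=2 (26%4)
i=3: r=2*2+1+8=13, c=G=6
row: 7 vs 13

buggy=7 correct=13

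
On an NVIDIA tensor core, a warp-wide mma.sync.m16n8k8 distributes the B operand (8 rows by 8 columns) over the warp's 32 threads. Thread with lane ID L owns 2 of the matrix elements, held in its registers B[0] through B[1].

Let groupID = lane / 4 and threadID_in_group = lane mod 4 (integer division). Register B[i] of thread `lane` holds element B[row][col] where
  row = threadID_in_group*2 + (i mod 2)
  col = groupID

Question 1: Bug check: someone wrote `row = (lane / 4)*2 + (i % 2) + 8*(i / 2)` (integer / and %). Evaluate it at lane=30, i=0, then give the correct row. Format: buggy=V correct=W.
`(lane / 4)*2 + (i % 2) + 8*(i / 2)`[30,0]->14
30: g=7,t=2
[0] (2*2+0,7) = (4,7)
row: 14 vs 4

buggy=14 correct=4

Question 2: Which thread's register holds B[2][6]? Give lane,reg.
25,0

c=6→G=6  r=2→T=1,p=0
L=6*4+1=25  i=0=0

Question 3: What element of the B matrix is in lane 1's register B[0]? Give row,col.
2,0

1: G=0,T=1
[0] (1*2+0,0) = (2,0)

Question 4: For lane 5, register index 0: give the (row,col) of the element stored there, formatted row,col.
lane 5: gr=1 (5/4), th=1 (5%4)
i=0: r=1*2+0=2, c=gr=1

2,1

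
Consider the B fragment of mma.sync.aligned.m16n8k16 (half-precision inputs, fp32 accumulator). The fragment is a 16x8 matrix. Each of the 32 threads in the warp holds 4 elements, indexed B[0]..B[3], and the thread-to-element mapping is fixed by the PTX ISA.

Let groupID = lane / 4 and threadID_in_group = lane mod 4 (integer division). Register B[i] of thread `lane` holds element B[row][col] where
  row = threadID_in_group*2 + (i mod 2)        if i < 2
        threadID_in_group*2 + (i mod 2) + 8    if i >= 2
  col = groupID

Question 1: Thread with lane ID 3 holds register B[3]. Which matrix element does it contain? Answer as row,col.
lane 3->3/4=0, 3 mod 4=3
i=3  r:2·3+1+8->15  c:0

15,0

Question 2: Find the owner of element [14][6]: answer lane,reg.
27,2

c=6→G=6  r=14→rhi=1,T=3,p=0
L=6*4+3=27  i=1*2+0=2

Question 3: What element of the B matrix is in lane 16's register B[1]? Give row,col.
1,4

lane 16->16/4=4, 16 mod 4=0
i=1  r:2·0+1+0->1  c:4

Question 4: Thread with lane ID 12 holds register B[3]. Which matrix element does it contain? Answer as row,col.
12: gr=3,th=0
[3] (0*2+1+8,3) = (9,3)

9,3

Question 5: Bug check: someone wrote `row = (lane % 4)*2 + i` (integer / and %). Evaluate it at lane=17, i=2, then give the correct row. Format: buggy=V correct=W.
`(lane % 4)*2 + i`[17,2]→4
lane 17→17/4=4, 17 mod 4=1
i=2  r:2·1+0+8→10  c:4
row: 4 vs 10

buggy=4 correct=10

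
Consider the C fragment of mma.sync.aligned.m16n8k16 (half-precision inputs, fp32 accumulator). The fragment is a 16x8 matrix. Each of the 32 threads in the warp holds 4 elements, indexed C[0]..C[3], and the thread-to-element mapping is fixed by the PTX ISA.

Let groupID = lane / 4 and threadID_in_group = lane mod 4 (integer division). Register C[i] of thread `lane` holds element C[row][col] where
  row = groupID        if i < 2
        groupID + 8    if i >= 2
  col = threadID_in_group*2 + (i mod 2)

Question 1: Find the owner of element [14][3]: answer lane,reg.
25,3

r=14⇒gr=6,Rb=1  c=3⇒th=1,odd=1
L=6*4+1=25  i=1*2+1=3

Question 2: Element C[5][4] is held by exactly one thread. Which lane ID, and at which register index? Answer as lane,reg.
22,0

r=5⇒gr=5,Rb=0  c=4⇒th=2,odd=0
L=5*4+2=22  i=0*2+0=0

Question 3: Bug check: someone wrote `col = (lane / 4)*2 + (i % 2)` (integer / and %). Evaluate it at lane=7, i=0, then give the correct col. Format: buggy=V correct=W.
`(lane / 4)*2 + (i % 2)`[7,0]⇒2
7: gr=1,th=3
[0] (1+0,3*2+0) = (1,6)
col: 2 vs 6

buggy=2 correct=6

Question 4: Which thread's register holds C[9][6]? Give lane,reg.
r: 9->gid=1,r8=1  c: 6->tid=3,i&1=0
L=1*4+3=7  i=1*2+0=2

7,2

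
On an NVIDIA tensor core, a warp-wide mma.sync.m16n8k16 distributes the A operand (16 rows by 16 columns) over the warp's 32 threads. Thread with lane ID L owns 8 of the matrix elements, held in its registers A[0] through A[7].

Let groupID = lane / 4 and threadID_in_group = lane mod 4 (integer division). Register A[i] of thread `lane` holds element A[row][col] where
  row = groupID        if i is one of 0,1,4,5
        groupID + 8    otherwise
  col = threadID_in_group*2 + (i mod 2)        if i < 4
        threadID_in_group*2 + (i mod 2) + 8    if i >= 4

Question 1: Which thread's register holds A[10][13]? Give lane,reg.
10,7

r:10=>grp=2,rB=1  c:13=>cB=1,tig=2,lo=1
L=2*4+2=10  i=1*4+1*2+1=7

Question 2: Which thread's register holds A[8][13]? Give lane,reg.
2,7

r=8->g=0,rb=1  c=13->cb=1,t=2,b0=1
L=0*4+2=2  i=1*4+1*2+1=7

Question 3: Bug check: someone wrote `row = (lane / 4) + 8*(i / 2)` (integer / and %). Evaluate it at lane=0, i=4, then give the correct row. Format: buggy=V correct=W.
buggy=16 correct=0

`(lane / 4) + 8*(i / 2)`[0,4]⇒16
0: gr=0,th=0
[4] (0+0,0*2+0+8) = (0,8)
row: 16 vs 0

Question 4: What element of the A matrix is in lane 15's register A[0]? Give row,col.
3,6

L=15=>grp=15>>2=3, tig=15&3=3
[0]=>row 3+0=3  col 3·2+0+0=6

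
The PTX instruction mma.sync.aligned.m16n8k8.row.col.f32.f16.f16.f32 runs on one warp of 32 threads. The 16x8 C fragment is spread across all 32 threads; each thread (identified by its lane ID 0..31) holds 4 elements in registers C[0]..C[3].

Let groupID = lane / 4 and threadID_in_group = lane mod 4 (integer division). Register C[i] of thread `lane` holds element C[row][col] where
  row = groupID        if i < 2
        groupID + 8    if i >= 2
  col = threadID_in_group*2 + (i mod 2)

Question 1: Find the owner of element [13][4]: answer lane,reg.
22,2

r=13⇒gr=5,Rb=1  c=4⇒th=2,odd=0
L=5*4+2=22  i=1*2+0=2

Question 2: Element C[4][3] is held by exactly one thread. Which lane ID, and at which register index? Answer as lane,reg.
r=4->g=4,rb=0  c=3->t=1,b0=1
L=4*4+1=17  i=0*2+1=1

17,1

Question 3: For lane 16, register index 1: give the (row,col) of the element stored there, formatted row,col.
lane 16->16/4=4, 16 mod 4=0
i=1  r:4+0->4  c:2·0+1->1

4,1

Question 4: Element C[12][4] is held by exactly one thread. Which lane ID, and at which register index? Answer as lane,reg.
18,2

r=12->g=4,rb=1  c=4->t=2,b0=0
L=4*4+2=18  i=1*2+0=2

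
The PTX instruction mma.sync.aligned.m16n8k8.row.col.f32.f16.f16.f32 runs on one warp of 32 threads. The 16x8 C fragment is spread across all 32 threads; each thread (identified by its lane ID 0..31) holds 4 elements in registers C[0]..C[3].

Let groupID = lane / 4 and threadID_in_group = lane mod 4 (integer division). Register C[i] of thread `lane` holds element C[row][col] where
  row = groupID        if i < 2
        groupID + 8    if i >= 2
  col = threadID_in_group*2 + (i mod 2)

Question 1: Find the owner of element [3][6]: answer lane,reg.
15,0

r:3=>grp=3,rB=0  c:6=>tig=3,lo=0
L=3*4+3=15  i=0*2+0=0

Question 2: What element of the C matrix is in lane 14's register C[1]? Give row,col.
lane 14: grp=3 (14/4), tig=2 (14%4)
i=1: r=3+0=3, c=2*2+1=5

3,5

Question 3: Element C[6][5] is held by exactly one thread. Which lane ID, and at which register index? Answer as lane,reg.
26,1

r: 6->gid=6,r8=0  c: 5->tid=2,i&1=1
L=6*4+2=26  i=0*2+1=1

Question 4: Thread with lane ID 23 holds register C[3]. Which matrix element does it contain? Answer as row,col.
23: G=5,T=3
[3] (5+8,3*2+1) = (13,7)

13,7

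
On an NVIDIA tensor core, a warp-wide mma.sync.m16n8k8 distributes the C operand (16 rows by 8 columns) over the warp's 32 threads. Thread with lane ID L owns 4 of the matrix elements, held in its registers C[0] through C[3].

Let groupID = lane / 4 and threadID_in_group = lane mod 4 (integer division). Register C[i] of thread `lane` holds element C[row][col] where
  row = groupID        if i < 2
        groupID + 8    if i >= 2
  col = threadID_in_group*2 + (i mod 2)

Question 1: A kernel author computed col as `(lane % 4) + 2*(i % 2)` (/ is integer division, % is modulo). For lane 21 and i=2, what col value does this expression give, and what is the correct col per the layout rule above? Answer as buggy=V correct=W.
`(lane % 4) + 2*(i % 2)`[21,2]→1
21: G=5,T=1
[2] (5+8,1*2+0) = (13,2)
col: 1 vs 2

buggy=1 correct=2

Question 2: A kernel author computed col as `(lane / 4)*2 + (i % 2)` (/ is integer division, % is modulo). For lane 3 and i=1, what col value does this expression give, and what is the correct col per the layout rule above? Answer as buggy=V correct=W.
buggy=1 correct=7

`(lane / 4)*2 + (i % 2)`[3,1]⇒1
L=3⇒gr=3>>2=0, th=3&3=3
[1]⇒row 0+0=0  col 3·2+1=7
col: 1 vs 7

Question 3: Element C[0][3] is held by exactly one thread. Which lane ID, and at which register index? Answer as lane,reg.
r=0->g=0,rb=0  c=3->t=1,b0=1
L=0*4+1=1  i=0*2+1=1

1,1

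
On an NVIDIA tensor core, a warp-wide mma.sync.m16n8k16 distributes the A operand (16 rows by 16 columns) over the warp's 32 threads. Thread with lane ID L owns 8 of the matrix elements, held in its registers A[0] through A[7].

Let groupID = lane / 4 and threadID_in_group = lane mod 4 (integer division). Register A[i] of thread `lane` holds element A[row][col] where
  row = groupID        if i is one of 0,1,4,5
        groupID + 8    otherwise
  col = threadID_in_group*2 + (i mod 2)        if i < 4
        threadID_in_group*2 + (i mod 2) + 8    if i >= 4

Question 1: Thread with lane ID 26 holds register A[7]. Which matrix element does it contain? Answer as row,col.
14,13

lane 26: gid=6 (26/4), tid=2 (26%4)
i=7: r=6+8=14, c=2*2+1+8=13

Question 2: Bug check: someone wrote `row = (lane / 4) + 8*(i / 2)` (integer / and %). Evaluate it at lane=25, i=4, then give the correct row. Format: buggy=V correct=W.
`(lane / 4) + 8*(i / 2)`[25,4]→22
L=25→G=25>>2=6, T=25&3=1
[4]→row 6+0=6  col 1·2+0+8=10
row: 22 vs 6

buggy=22 correct=6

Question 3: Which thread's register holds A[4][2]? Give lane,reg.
17,0

r=4→G=4,rhi=0  c=2→chi=0,T=1,p=0
L=4*4+1=17  i=0*4+0*2+0=0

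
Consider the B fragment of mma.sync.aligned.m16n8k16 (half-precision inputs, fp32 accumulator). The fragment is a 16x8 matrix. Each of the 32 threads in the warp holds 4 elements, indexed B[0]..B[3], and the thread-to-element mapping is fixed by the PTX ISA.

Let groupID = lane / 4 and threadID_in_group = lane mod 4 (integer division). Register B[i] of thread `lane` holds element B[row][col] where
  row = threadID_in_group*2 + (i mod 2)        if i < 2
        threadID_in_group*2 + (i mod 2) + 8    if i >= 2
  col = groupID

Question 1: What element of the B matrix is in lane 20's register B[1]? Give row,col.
L=20->g=20>>2=5, t=20&3=0
[1]->row 0·2+1+0=1  col g=5

1,5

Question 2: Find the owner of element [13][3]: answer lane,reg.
c:3=>grp=3  r:13=>rB=1,tig=2,lo=1
L=3*4+2=14  i=1*2+1=3

14,3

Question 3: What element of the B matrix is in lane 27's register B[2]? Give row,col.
14,6

lane 27: g=6 (27/4), t=3 (27%4)
i=2: r=3*2+0+8=14, c=g=6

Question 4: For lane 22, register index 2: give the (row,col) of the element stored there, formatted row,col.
12,5

lane 22: gr=5 (22/4), th=2 (22%4)
i=2: r=2*2+0+8=12, c=gr=5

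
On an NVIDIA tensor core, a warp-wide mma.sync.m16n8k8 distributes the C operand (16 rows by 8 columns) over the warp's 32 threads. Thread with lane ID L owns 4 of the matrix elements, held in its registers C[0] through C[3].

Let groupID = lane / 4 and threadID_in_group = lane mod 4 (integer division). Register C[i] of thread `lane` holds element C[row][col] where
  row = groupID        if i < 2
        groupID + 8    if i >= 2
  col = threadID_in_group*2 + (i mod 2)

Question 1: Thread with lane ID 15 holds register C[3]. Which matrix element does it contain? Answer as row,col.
11,7

15: grp=3,tig=3
[3] (3+8,3*2+1) = (11,7)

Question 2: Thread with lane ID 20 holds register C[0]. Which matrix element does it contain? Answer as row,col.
5,0

L=20->gid=20>>2=5, tid=20&3=0
[0]->row 5+0=5  col 0·2+0=0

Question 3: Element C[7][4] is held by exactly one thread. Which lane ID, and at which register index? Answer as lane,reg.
r=7→G=7,rhi=0  c=4→T=2,p=0
L=7*4+2=30  i=0*2+0=0

30,0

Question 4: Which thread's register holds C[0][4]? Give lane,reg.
2,0

r:0=>grp=0,rB=0  c:4=>tig=2,lo=0
L=0*4+2=2  i=0*2+0=0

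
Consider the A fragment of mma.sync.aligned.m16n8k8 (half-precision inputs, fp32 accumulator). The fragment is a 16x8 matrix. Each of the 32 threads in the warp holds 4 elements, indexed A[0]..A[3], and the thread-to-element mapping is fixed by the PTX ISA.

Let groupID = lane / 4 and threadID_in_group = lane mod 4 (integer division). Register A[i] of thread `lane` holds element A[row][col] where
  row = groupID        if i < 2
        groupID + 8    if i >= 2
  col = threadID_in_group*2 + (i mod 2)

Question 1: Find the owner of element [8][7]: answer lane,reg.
3,3

r: 8->gid=0,r8=1  c: 7->tid=3,i&1=1
L=0*4+3=3  i=1*2+1=3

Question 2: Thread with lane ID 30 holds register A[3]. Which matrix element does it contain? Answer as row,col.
lane 30=>30/4=7, 30 mod 4=2
i=3  r:7+8=>15  c:2·2+1=>5

15,5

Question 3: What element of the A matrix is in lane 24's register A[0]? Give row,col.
L=24->gid=24>>2=6, tid=24&3=0
[0]->row 6+0=6  col 0·2+0=0

6,0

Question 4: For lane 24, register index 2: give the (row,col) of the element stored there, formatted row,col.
lane 24: g=6 (24/4), t=0 (24%4)
i=2: r=6+8=14, c=0*2+0=0

14,0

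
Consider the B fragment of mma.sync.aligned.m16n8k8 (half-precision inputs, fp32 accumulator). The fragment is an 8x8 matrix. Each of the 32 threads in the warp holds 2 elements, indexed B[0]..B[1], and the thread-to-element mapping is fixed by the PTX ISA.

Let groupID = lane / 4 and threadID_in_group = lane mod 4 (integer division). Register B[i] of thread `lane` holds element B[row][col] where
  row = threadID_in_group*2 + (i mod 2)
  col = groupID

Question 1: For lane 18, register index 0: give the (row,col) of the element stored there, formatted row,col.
lane 18: G=4 (18/4), T=2 (18%4)
i=0: r=2*2+0=4, c=G=4

4,4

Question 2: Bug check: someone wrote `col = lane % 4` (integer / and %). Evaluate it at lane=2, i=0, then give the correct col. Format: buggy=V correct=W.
`lane % 4`[2,0]→2
lane 2: G=0 (2/4), T=2 (2%4)
i=0: r=2*2+0=4, c=G=0
col: 2 vs 0

buggy=2 correct=0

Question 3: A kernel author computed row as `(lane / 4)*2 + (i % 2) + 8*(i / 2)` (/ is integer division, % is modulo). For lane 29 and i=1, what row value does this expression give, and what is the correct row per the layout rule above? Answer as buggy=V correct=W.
`(lane / 4)*2 + (i % 2) + 8*(i / 2)`[29,1]⇒15
lane 29⇒29/4=7, 29 mod 4=1
i=1  r:2·1+1⇒3  c:7
row: 15 vs 3

buggy=15 correct=3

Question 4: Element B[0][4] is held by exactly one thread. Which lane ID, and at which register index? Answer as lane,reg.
16,0

c:4=>grp=4  r:0=>tig=0,lo=0
L=4*4+0=16  i=0=0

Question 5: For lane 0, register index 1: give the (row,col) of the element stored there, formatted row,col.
L=0->g=0>>2=0, t=0&3=0
[1]->row 0·2+1=1  col g=0

1,0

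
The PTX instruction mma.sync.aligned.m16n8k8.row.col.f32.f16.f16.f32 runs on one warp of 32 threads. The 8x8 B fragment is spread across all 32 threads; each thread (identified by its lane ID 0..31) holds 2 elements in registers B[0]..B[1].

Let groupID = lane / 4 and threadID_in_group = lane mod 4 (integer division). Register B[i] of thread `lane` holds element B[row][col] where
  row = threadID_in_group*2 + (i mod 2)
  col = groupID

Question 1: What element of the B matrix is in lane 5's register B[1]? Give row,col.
3,1

L=5→G=5>>2=1, T=5&3=1
[1]→row 1·2+1=3  col G=1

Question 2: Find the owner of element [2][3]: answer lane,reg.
c: 3->gid=3  r: 2->tid=1,i&1=0
L=3*4+1=13  i=0=0

13,0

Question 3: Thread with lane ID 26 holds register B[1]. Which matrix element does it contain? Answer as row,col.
26: g=6,t=2
[1] (2*2+1,6) = (5,6)

5,6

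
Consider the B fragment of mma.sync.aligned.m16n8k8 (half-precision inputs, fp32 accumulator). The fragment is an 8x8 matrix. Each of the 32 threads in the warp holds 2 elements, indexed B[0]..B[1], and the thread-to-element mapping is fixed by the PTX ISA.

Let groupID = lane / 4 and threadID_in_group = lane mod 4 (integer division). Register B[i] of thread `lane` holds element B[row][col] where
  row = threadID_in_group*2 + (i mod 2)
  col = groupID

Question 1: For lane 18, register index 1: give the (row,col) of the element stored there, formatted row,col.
5,4

18: gr=4,th=2
[1] (2*2+1,4) = (5,4)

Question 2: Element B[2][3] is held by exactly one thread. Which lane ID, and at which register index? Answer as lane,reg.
13,0

c=3⇒gr=3  r=2⇒th=1,odd=0
L=3*4+1=13  i=0=0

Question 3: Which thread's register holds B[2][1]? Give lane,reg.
5,0

c:1=>grp=1  r:2=>tig=1,lo=0
L=1*4+1=5  i=0=0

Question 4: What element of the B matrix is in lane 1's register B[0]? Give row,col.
2,0

lane 1->1/4=0, 1 mod 4=1
i=0  r:2·1+0->2  c:0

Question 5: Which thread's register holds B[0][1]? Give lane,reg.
c:1=>grp=1  r:0=>tig=0,lo=0
L=1*4+0=4  i=0=0

4,0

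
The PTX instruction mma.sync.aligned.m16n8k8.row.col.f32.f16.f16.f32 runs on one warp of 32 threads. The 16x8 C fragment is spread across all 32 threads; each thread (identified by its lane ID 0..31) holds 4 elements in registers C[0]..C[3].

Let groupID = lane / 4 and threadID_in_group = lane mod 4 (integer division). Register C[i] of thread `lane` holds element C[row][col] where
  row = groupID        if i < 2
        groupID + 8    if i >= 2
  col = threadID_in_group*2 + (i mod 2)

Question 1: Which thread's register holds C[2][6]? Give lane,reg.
r:2=>grp=2,rB=0  c:6=>tig=3,lo=0
L=2*4+3=11  i=0*2+0=0

11,0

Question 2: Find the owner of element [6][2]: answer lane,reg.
r=6->g=6,rb=0  c=2->t=1,b0=0
L=6*4+1=25  i=0*2+0=0

25,0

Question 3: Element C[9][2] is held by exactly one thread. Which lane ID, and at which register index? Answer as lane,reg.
5,2

r=9→G=1,rhi=1  c=2→T=1,p=0
L=1*4+1=5  i=1*2+0=2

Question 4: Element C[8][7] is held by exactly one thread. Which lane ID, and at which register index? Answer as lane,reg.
3,3

r:8=>grp=0,rB=1  c:7=>tig=3,lo=1
L=0*4+3=3  i=1*2+1=3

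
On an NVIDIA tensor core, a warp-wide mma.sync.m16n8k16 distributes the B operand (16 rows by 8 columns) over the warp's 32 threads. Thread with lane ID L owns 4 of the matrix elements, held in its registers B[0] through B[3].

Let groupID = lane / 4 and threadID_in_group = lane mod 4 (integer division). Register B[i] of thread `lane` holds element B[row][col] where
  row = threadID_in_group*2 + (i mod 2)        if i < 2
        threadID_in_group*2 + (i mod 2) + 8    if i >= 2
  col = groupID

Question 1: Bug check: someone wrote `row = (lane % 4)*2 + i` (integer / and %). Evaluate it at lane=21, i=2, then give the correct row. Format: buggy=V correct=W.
buggy=4 correct=10

`(lane % 4)*2 + i`[21,2]=>4
L=21=>grp=21>>2=5, tig=21&3=1
[2]=>row 1·2+0+8=10  col grp=5
row: 4 vs 10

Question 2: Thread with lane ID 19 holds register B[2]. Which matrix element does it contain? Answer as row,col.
14,4

lane 19: gr=4 (19/4), th=3 (19%4)
i=2: r=3*2+0+8=14, c=gr=4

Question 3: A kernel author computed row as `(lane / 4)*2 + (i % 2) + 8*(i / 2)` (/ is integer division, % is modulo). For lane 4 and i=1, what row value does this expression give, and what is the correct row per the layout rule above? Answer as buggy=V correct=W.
`(lane / 4)*2 + (i % 2) + 8*(i / 2)`[4,1]=>3
lane 4=>4/4=1, 4 mod 4=0
i=1  r:2·0+1+0=>1  c:1
row: 3 vs 1

buggy=3 correct=1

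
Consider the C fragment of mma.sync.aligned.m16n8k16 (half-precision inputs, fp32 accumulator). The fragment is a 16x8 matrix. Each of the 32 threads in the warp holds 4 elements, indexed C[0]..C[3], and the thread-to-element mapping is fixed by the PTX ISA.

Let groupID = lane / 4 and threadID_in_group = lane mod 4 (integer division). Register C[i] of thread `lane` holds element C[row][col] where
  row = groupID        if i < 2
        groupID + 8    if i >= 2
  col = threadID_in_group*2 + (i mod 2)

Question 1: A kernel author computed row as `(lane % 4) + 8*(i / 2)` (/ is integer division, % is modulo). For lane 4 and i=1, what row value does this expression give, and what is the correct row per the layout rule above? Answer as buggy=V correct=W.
buggy=0 correct=1

`(lane % 4) + 8*(i / 2)`[4,1]→0
4: G=1,T=0
[1] (1+0,0*2+1) = (1,1)
row: 0 vs 1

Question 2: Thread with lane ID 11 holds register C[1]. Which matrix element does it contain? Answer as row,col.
2,7

lane 11: gid=2 (11/4), tid=3 (11%4)
i=1: r=2+0=2, c=3*2+1=7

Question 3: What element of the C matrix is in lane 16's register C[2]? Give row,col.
lane 16: grp=4 (16/4), tig=0 (16%4)
i=2: r=4+8=12, c=0*2+0=0

12,0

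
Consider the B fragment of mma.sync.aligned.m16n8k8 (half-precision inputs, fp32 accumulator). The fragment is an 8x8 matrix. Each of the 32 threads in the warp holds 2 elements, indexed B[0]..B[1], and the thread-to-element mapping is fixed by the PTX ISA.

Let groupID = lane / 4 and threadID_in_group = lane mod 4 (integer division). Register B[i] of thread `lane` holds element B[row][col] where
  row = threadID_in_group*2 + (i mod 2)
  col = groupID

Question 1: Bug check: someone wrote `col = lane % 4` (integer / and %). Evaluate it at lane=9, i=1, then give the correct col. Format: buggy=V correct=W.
`lane % 4`[9,1]->1
lane 9->9/4=2, 9 mod 4=1
i=1  r:2·1+1->3  c:2
col: 1 vs 2

buggy=1 correct=2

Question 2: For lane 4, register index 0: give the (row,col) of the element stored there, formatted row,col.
4: gr=1,th=0
[0] (0*2+0,1) = (0,1)

0,1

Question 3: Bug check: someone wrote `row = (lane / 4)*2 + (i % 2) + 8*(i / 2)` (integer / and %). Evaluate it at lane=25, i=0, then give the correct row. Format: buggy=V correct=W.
`(lane / 4)*2 + (i % 2) + 8*(i / 2)`[25,0]⇒12
25: gr=6,th=1
[0] (1*2+0,6) = (2,6)
row: 12 vs 2

buggy=12 correct=2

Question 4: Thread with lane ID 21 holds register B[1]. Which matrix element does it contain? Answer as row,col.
3,5

L=21=>grp=21>>2=5, tig=21&3=1
[1]=>row 1·2+1=3  col grp=5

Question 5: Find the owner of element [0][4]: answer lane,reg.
16,0

c=4⇒gr=4  r=0⇒th=0,odd=0
L=4*4+0=16  i=0=0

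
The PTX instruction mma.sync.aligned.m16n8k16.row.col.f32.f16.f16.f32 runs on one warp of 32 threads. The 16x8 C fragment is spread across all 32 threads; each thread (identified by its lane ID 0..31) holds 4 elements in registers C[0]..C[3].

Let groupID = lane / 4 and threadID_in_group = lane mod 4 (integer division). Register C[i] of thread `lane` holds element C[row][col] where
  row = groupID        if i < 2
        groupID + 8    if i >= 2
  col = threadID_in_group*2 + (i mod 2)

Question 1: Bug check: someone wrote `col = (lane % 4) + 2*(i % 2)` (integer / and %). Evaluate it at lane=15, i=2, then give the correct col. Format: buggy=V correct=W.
buggy=3 correct=6

`(lane % 4) + 2*(i % 2)`[15,2]→3
L=15→G=15>>2=3, T=15&3=3
[2]→row 3+8=11  col 3·2+0=6
col: 3 vs 6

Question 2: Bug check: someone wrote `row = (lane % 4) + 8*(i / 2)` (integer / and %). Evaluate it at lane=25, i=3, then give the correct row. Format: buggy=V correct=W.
buggy=9 correct=14

`(lane % 4) + 8*(i / 2)`[25,3]⇒9
lane 25⇒25/4=6, 25 mod 4=1
i=3  r:6+8⇒14  c:2·1+1⇒3
row: 9 vs 14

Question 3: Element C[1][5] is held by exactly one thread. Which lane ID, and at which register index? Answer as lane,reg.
r=1⇒gr=1,Rb=0  c=5⇒th=2,odd=1
L=1*4+2=6  i=0*2+1=1

6,1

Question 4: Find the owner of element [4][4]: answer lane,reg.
r=4->g=4,rb=0  c=4->t=2,b0=0
L=4*4+2=18  i=0*2+0=0

18,0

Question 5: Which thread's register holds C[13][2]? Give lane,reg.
r:13=>grp=5,rB=1  c:2=>tig=1,lo=0
L=5*4+1=21  i=1*2+0=2

21,2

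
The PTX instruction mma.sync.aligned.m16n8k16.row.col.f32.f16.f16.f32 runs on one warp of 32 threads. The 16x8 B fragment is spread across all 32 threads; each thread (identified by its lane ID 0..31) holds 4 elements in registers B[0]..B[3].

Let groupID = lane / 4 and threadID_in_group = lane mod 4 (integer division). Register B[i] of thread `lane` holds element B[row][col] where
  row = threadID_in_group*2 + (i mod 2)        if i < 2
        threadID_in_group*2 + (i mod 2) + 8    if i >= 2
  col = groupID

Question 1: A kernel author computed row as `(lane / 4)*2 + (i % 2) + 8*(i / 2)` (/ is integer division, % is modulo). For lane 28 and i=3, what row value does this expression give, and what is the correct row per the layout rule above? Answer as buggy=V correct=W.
buggy=23 correct=9

`(lane / 4)*2 + (i % 2) + 8*(i / 2)`[28,3]->23
L=28->g=28>>2=7, t=28&3=0
[3]->row 0·2+1+8=9  col g=7
row: 23 vs 9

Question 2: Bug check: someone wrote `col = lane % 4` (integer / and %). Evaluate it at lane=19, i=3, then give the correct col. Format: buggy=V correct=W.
`lane % 4`[19,3]→3
lane 19→19/4=4, 19 mod 4=3
i=3  r:2·3+1+8→15  c:4
col: 3 vs 4

buggy=3 correct=4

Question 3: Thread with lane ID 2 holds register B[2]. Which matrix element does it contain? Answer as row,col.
12,0

2: gr=0,th=2
[2] (2*2+0+8,0) = (12,0)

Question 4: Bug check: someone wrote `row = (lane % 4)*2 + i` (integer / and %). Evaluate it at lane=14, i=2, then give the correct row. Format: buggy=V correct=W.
`(lane % 4)*2 + i`[14,2]->6
lane 14->14/4=3, 14 mod 4=2
i=2  r:2·2+0+8->12  c:3
row: 6 vs 12

buggy=6 correct=12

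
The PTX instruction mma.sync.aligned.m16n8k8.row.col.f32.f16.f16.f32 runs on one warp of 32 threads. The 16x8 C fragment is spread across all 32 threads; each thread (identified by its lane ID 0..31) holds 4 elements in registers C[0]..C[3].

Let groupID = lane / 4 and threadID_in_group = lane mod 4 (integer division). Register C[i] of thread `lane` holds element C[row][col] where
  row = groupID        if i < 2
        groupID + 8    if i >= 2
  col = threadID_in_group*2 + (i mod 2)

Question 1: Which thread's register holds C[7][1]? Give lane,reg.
r=7⇒gr=7,Rb=0  c=1⇒th=0,odd=1
L=7*4+0=28  i=0*2+1=1

28,1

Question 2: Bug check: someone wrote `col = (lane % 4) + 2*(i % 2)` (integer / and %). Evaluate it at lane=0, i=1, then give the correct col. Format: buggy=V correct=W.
buggy=2 correct=1

`(lane % 4) + 2*(i % 2)`[0,1]->2
0: g=0,t=0
[1] (0+0,0*2+1) = (0,1)
col: 2 vs 1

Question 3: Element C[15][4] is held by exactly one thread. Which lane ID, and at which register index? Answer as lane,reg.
30,2

r=15→G=7,rhi=1  c=4→T=2,p=0
L=7*4+2=30  i=1*2+0=2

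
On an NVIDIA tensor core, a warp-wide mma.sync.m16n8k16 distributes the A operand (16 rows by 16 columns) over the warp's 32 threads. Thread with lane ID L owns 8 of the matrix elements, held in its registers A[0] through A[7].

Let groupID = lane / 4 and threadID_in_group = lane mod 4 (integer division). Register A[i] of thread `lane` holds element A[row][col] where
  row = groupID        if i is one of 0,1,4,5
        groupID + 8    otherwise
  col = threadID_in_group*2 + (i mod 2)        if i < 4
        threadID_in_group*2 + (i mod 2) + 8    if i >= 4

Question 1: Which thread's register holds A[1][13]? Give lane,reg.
6,5

r: 1->gid=1,r8=0  c: 13->c8=1,tid=2,i&1=1
L=1*4+2=6  i=1*4+0*2+1=5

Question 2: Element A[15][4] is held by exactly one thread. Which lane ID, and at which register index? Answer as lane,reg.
r=15->g=7,rb=1  c=4->cb=0,t=2,b0=0
L=7*4+2=30  i=0*4+1*2+0=2

30,2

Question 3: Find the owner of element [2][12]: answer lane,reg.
r=2->g=2,rb=0  c=12->cb=1,t=2,b0=0
L=2*4+2=10  i=1*4+0*2+0=4

10,4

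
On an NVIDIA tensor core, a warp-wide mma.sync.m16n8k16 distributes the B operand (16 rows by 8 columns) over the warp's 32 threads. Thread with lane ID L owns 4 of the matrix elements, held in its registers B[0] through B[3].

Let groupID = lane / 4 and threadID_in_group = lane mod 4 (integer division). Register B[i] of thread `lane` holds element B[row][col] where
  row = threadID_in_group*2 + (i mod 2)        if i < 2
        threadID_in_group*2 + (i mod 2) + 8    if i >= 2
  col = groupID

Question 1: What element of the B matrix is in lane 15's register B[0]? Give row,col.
lane 15: gr=3 (15/4), th=3 (15%4)
i=0: r=3*2+0+0=6, c=gr=3

6,3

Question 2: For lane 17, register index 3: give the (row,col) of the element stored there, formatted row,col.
11,4

L=17⇒gr=17>>2=4, th=17&3=1
[3]⇒row 1·2+1+8=11  col gr=4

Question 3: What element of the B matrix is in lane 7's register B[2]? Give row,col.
14,1

L=7=>grp=7>>2=1, tig=7&3=3
[2]=>row 3·2+0+8=14  col grp=1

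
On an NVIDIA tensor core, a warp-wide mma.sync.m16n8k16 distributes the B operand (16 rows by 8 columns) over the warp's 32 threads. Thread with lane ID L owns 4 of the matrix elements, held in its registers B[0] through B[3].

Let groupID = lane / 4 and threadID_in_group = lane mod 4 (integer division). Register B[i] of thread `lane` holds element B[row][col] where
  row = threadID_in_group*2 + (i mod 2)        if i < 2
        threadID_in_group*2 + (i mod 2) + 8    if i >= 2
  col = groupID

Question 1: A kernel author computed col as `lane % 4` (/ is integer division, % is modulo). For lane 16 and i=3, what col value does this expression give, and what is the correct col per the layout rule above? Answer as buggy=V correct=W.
`lane % 4`[16,3]=>0
lane 16=>16/4=4, 16 mod 4=0
i=3  r:2·0+1+8=>9  c:4
col: 0 vs 4

buggy=0 correct=4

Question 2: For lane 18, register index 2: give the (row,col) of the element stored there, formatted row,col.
12,4

lane 18⇒18/4=4, 18 mod 4=2
i=2  r:2·2+0+8⇒12  c:4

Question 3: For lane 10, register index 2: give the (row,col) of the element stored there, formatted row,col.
12,2

lane 10: g=2 (10/4), t=2 (10%4)
i=2: r=2*2+0+8=12, c=g=2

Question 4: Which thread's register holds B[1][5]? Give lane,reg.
20,1

c=5→G=5  r=1→rhi=0,T=0,p=1
L=5*4+0=20  i=0*2+1=1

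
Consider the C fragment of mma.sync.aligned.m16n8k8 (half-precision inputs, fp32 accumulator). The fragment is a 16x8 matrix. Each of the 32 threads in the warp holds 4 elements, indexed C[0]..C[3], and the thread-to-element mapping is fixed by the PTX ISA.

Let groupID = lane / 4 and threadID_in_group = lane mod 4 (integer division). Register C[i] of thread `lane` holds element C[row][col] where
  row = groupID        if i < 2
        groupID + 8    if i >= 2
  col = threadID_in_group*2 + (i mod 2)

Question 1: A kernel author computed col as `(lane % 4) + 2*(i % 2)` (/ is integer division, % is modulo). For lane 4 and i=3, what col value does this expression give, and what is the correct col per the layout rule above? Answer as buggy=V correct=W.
buggy=2 correct=1

`(lane % 4) + 2*(i % 2)`[4,3]=>2
4: grp=1,tig=0
[3] (1+8,0*2+1) = (9,1)
col: 2 vs 1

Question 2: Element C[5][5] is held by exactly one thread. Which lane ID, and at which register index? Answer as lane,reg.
r: 5->gid=5,r8=0  c: 5->tid=2,i&1=1
L=5*4+2=22  i=0*2+1=1

22,1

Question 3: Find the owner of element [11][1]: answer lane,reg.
12,3

r=11→G=3,rhi=1  c=1→T=0,p=1
L=3*4+0=12  i=1*2+1=3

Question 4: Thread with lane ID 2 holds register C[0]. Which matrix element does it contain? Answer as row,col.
lane 2: gr=0 (2/4), th=2 (2%4)
i=0: r=0+0=0, c=2*2+0=4

0,4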